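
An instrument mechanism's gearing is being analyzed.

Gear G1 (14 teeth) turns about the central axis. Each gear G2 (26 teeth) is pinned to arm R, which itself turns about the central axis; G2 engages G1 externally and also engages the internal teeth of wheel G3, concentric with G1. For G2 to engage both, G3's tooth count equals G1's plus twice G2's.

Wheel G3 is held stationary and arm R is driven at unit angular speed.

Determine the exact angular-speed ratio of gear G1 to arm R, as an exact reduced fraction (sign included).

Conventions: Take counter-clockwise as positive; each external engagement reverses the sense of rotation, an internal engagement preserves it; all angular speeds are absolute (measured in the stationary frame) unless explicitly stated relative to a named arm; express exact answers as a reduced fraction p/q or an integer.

class = planetary set [G3 = 14+2·26 = 66; Willis about the carrier]
ring teeth: 14 + 2·26 = 66
14(ω_sun−ω_arm) = −66(ω_ring−ω_arm),  ω_ring = 0, ω_arm = 1
ω_sun = 1 − (66/14)(0−1) = 40/7
ω_out/ω_in = 40/7

40/7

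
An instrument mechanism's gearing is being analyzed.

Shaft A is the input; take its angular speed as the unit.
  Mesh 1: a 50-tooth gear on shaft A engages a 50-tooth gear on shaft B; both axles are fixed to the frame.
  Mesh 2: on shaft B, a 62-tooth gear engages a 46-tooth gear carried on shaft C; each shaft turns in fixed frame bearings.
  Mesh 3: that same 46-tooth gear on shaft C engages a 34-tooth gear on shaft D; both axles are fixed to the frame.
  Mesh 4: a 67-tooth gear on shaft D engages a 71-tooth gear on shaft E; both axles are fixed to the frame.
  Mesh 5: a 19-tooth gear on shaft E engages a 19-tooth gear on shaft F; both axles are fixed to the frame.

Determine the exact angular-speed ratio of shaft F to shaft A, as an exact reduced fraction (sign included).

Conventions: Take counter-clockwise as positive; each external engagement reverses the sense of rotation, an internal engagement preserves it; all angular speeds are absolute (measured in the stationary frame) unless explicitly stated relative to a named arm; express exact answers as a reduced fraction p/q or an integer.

-2077/1207

class = fixed-axis compound train [5 meshes; 5 ratios multiply, 5 sense flips]
mesh 1 [50T→50T]: running ratio 1, sense −
mesh 2 [62T→46T]: running ratio 31/23, sense +
mesh 3 [46T→34T]: running ratio 31/17, sense −
mesh 4 [67T→71T]: running ratio 2077/1207, sense +
mesh 5 [19T→19T]: running ratio 2077/1207, sense −
ω_out/ω_in = -2077/1207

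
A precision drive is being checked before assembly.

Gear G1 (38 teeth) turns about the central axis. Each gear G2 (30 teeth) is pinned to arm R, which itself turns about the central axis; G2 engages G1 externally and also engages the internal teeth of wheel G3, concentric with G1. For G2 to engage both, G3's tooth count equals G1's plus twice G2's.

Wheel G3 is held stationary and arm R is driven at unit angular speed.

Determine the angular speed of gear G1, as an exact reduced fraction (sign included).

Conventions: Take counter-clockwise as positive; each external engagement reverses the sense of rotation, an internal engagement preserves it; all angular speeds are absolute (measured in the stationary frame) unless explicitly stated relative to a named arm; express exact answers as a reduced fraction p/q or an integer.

topology: planetary set — G1 38T / G2 30T / G3 98T, arm = carrier (Willis)
ring teeth: 38 + 2·30 = 98
38(ω_sun−ω_arm) = −98(ω_ring−ω_arm),  ω_ring = 0, ω_arm = 1
ω_sun = 1 − (98/38)(0−1) = 68/19
exact speed ratio = 68/19

68/19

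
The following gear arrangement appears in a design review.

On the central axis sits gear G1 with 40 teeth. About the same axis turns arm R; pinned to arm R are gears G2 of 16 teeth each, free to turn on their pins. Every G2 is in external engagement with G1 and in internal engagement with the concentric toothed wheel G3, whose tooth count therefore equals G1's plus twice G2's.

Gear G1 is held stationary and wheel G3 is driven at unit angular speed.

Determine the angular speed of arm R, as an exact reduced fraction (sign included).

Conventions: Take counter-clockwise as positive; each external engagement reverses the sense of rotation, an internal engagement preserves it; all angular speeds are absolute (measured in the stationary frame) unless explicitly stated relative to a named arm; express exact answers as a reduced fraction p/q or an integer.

9/14

planetary set (40T centre, 16T on arm, 72T internal) — Willis relation
ring teeth: 40 + 2·16 = 72
40(ω_sun−ω_arm) = −72(ω_ring−ω_arm),  ω_sun = 0, ω_ring = 1
40(0−ω_arm) = −72(1−ω_arm)  ⇒  112·ω_arm = 72  ⇒  ω_arm = 9/14
exact speed ratio = 9/14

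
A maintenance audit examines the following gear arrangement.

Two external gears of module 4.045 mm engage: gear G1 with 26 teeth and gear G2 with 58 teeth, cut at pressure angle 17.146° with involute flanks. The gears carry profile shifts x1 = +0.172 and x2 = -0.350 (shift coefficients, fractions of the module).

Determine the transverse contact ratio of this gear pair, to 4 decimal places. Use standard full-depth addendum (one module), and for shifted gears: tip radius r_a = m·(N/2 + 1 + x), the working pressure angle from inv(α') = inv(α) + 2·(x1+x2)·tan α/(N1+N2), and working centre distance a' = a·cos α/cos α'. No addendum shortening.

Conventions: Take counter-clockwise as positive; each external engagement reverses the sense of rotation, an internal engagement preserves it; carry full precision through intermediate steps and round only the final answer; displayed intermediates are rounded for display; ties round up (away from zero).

1.8716

class = single-mesh tooth geometry [involute pair 26T × 58T, m = 4.045]
base radii: r_b1 = 50.247946, r_b2 = 112.091571
tip radii: r_a1 = 57.325740, r_a2 = 119.934250
inv(α') = inv(17.146°) + 2·(+0.172-0.350)·tan α/(26+58) = 0.00795753  ⇒  α' = 16.31723°
a' = a·cos α / cos α' = 169.8900·cos 17.146°/cos 16.31723° = 169.152848
action lengths: √(r_a1²−r_b1²) = 27.593195, √(r_a2²−r_b2²) = 42.657989
base pitch p_b = π·m·cos α = 12.142967
CR = (27.593195 + 42.657989 − 169.152848·sin 16.31723°)/12.142967 = 1.871602
contact ratio ≈ 1.8716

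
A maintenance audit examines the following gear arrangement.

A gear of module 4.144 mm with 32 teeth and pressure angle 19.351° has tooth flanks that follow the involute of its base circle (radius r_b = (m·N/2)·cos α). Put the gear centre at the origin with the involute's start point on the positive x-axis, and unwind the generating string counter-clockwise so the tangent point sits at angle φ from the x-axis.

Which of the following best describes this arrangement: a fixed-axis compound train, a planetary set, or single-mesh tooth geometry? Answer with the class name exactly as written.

topology: single-mesh involute geometry — m = 4.144, N = 32
classification: single-mesh tooth geometry

single-mesh tooth geometry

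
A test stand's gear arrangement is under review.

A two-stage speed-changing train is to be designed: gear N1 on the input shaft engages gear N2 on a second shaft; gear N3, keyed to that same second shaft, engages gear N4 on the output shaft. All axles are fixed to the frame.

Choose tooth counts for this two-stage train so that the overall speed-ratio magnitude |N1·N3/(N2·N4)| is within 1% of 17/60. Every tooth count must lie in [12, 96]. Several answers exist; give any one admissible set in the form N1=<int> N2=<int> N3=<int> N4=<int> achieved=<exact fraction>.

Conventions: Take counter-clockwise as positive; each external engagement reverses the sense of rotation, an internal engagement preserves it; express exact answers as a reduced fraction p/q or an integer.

2-stage fixed-axis compound train for ratio 17/60
target = 17/60 in lowest terms: an exact hit needs N1·N3 = k·17 and N2·N4 = k·60 for one integer k, every count in [12, 96]; additionally prefer no 1:1 stage (N1 ≠ N2, N3 ≠ N4)
k = 1…11: no 1:1-free in-range split of k·17 and k·60 into factor pairs; take k = 12
k = 12: N1·N3 = 204 = 12·17, N2·N4 = 720 = 60·12
achieved = 12·17/(60·12) = 17/60; |achieved − target| = 0 ≤ 17/6000 ✓

N1=12 N2=60 N3=17 N4=12 achieved=17/60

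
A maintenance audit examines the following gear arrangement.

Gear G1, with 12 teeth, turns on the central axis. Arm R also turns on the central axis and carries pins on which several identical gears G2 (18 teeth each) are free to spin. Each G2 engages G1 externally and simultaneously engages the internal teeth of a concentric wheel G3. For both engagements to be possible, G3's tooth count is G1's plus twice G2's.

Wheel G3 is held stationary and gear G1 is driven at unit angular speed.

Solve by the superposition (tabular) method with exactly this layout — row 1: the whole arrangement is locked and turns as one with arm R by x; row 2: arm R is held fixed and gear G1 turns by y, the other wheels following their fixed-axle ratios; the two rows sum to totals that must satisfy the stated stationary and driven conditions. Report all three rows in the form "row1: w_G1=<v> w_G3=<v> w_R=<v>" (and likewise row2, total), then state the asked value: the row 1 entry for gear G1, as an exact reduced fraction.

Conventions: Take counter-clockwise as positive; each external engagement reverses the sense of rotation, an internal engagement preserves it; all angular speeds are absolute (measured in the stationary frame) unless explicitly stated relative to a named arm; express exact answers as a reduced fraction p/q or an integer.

row1: w_G1=1/5 w_G3=1/5 w_R=1/5
row2: w_G1=4/5 w_G3=-1/5 w_R=0
total: w_G1=1 w_G3=0 w_R=1/5
asked value: 1/5

topology: planetary set — G1 12T / G2 18T / G3 48T, arm = carrier (Willis)
row 1 (train locked, turned with arm): all members turn x
row 2 — arm fixed, fixed-axis ratios: sun y, ring −(12/48)·y, arm 0
boundary: total ω_ring = x − (12/48)·y = 0 and total ω_sun = x + y = 1  ⇒  y = 4/5, x = 1/5
row 2 ring = −(12/48)·4/5 = -1/5
totals (row 1 + row 2): sun 1/5 + 4/5 = 1, ring 1/5 + (-1/5) = 0, arm 1/5 + 0 = 1/5
asked cell (row1, sun) = 1/5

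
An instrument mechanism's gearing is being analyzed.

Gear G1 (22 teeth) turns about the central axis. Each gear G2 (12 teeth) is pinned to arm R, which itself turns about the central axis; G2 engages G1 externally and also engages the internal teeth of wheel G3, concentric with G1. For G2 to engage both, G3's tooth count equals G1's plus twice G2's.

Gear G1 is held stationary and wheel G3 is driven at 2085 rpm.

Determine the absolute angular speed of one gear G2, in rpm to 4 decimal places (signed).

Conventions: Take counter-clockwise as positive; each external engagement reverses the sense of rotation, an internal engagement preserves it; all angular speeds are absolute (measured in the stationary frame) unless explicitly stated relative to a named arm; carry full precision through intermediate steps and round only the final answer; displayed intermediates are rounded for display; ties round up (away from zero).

+3996.2500 rpm

planetary set (22T centre, 12T on arm, 46T internal) — Willis relation
normalise by the input: solve with ω_ring = 1, then scale by 2085 rpm
ring teeth: 22 + 2·12 = 46
22(ω_sun−ω_arm) = −46(ω_ring−ω_arm),  ω_sun = 0, ω_ring = 1
22(0−ω_arm) = −46(1−ω_arm)  ⇒  68·ω_arm = 46  ⇒  ω_arm = 23/34
sun–planet mesh: 22·(0−23/34) = −12·(ω_p−ω_arm)  ⇒  ω_p−ω_arm = 253/204
ω_p = 23/34 + 253/204 = 23/12
scale: ω_p = 23/12 × 2085 rpm = +3996.2500 rpm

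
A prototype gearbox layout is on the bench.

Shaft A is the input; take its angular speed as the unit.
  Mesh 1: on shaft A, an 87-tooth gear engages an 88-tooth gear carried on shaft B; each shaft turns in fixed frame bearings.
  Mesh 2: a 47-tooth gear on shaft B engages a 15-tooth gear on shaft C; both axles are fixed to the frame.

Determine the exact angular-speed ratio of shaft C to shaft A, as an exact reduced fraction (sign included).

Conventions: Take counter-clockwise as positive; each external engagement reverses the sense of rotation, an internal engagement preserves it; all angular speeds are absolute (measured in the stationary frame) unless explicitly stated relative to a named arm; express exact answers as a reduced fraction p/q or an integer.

class = fixed-axis compound train [2 meshes; 2 ratios multiply, 2 sense flips]
mesh 1 [87T→88T]: running ratio 87/88, sense −
mesh 2 [47T→15T]: running ratio 1363/440, sense +
ω_out/ω_in = 1363/440

1363/440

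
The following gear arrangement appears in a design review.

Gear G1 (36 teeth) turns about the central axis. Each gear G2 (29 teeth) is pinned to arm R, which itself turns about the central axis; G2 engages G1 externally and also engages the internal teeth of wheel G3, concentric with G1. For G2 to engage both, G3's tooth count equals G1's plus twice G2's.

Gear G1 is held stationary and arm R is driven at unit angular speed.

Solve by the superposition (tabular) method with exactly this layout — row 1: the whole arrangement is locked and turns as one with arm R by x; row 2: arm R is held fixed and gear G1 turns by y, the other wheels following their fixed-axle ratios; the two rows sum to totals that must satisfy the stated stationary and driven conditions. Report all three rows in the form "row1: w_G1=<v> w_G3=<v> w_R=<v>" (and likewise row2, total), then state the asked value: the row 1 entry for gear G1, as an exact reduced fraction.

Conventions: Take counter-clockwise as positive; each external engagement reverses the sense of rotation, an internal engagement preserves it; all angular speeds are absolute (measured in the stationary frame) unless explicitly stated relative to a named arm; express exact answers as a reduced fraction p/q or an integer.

row1: w_G1=1 w_G3=1 w_R=1
row2: w_G1=-1 w_G3=18/47 w_R=0
total: w_G1=0 w_G3=65/47 w_R=1
asked value: 1

planetary set (36T centre, 29T on arm, 94T internal) — Willis relation
superposition row 1 [locked train]: every member turns x
superposition row 2 [arm held]: sun y, ring −(36/94)·y, arm 0
boundary: total ω_sun = x + y = 0 and total ω_arm = x = 1  ⇒  y = -1, x = 1
row 2 ring = −(36/94)·(-1) = 18/47
totals (row 1 + row 2): sun 1 + (-1) = 0, ring 1 + 18/47 = 65/47, arm 1 + 0 = 1
asked cell (row1, sun) = 1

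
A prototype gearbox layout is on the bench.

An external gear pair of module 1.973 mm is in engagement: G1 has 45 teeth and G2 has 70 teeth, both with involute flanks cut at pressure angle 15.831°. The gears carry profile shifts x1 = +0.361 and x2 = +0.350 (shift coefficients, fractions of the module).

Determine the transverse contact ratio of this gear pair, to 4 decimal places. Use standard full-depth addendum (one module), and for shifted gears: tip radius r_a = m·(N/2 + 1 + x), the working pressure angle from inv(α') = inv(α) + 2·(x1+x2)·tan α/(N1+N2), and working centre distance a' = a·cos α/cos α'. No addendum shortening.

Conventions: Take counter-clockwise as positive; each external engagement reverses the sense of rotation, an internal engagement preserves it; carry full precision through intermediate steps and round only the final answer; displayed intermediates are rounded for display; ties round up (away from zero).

1.9050

single-mesh involute tooth geometry (45T engaging 70T at module 1.973)
base radii: r_b1 = 42.708716, r_b2 = 66.435781
tip radii: r_a1 = 47.077753, r_a2 = 71.718550
inv(α') = inv(15.831°) + 2·(+0.361+0.350)·tan α/(45+70) = 0.01075910  ⇒  α' = 17.99928°
a' = a·cos α / cos α' = 113.4475·cos 15.831°/cos 17.99928° = 114.760845
action lengths: √(r_a1²−r_b1²) = 19.806069, √(r_a2²−r_b2²) = 27.015504
base pitch p_b = π·m·cos α = 5.963262
CR = (19.806069 + 27.015504 − 114.760845·sin 17.99928°)/5.963262 = 1.904981
contact ratio ≈ 1.9050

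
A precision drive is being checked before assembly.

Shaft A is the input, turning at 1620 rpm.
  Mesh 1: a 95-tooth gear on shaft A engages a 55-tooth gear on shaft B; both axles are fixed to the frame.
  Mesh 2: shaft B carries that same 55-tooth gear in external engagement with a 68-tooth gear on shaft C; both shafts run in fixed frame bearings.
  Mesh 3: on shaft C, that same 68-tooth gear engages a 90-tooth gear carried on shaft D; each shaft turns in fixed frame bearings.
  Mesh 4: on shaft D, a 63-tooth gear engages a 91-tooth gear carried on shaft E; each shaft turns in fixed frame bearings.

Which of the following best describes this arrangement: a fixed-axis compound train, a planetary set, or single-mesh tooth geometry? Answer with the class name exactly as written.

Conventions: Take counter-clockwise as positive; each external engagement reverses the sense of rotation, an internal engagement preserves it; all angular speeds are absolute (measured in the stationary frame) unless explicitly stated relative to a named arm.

recognized (5 fixed axles, 4 meshes): fixed-axis compound train
classification: fixed-axis compound train

fixed-axis compound train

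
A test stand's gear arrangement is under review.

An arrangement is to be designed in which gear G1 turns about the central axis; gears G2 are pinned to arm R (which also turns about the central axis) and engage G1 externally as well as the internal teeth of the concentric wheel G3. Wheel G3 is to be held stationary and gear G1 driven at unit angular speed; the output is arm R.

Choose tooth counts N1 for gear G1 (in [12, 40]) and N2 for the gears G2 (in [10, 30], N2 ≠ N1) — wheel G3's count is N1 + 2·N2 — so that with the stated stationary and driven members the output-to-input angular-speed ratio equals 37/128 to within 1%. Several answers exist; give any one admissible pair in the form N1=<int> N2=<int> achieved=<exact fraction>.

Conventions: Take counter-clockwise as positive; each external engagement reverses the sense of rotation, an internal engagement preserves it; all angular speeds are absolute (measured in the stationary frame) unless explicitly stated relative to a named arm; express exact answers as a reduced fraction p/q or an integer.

N1=37 N2=27 achieved=37/128

design class (target 37/128): planetary set
Willis with ω_ring = 0: ω_arm/ω_sun = N1/(N1+N3); set equal to 37/128  ⇒  N3/N1 = 1/(37/128) − 1 = 91/37
N3 = N1 + 2·N2  ⇒  N2/N1 = (N3/N1 − 1)/2 = (91/37 − 1)/2 = 27/37
smallest multiple with N1 ≥ 12 and N2 ≥ 10: k = 1  ⇒  N1 = 1·37 = 37, N2 = 1·27 = 27 (N1 ≤ 40, N2 ≤ 30, N2 ≠ N1 ✓), N3 = 37 + 2·27 = 91
check: N1/(N1+N3) with N1 = 37, N3 = 91 gives 37/128; |achieved − target| = 0 ≤ 37/12800 ✓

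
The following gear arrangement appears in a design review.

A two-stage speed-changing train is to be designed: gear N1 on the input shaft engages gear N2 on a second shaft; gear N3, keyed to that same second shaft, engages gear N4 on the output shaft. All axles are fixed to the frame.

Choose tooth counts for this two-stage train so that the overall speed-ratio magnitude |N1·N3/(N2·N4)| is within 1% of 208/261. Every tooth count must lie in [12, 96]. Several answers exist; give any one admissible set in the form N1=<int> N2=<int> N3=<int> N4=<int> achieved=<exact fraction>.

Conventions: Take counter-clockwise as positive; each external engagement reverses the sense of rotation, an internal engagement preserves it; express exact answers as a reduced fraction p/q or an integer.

class = fixed-axis compound train [2-stage, 208/261 wanted]
target = 208/261 in lowest terms: an exact hit needs N1·N3 = k·208 and N2·N4 = k·261 for one integer k, every count in [12, 96]; additionally prefer no 1:1 stage (N1 ≠ N2, N3 ≠ N4)
k = 1: no 1:1-free in-range split of k·208 and k·261 into factor pairs; take k = 2
k = 2: N1·N3 = 416 = 13·32, N2·N4 = 522 = 18·29
achieved = 13·32/(18·29) = 208/261; |achieved − target| = 0 ≤ 52/6525 ✓

N1=13 N2=18 N3=32 N4=29 achieved=208/261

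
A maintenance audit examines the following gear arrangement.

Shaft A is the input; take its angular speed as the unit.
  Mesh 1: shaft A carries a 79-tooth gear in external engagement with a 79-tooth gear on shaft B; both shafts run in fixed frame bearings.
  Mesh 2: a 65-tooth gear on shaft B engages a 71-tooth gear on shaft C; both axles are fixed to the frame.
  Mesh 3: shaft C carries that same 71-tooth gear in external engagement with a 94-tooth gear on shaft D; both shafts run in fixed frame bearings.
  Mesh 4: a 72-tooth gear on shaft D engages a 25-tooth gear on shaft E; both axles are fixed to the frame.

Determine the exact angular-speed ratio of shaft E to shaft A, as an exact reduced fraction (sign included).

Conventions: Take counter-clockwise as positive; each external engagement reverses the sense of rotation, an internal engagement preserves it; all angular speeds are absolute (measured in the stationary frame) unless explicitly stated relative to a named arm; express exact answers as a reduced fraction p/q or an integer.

468/235

class = fixed-axis compound train [4 meshes; 4 ratios multiply, 4 sense flips]
mesh 1 [79T→79T]: running ratio 1, sense −
mesh 2 [65T→71T]: running ratio 65/71, sense +
mesh 3 [71T→94T]: running ratio 65/94, sense −
mesh 4 [72T→25T]: running ratio 468/235, sense +
ω_out/ω_in = 468/235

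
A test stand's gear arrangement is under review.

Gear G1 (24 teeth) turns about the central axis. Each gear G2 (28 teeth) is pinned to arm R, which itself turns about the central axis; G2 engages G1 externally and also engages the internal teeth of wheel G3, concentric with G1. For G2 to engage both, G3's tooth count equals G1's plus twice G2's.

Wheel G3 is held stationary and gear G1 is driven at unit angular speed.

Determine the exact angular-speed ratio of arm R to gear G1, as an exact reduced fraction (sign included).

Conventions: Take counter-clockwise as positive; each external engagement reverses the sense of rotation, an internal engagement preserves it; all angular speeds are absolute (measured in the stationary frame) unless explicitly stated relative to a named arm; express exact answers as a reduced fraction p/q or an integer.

class = planetary set [G3 = 24+2·28 = 80; Willis about the carrier]
ring teeth: 24 + 2·28 = 80
24(ω_sun−ω_arm) = −80(ω_ring−ω_arm),  ω_ring = 0, ω_sun = 1
24(1−ω_arm) = −80(0−ω_arm)  ⇒  104·ω_arm = 24  ⇒  ω_arm = 3/13
ω_out/ω_in = 3/13

3/13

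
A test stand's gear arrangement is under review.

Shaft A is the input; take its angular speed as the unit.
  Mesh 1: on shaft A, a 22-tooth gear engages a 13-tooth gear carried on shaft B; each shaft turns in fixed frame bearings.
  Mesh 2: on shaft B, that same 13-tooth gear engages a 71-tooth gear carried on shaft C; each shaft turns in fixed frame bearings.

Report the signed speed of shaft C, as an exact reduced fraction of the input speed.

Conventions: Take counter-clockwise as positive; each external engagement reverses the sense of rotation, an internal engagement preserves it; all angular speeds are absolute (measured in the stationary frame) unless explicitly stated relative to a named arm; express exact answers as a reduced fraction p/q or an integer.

22/71

2-mesh fixed-axis compound train (all bearings frame-fixed)
mesh 1 [22T→13T]: |ω|/ω_in = 1×22/13 = 22/13, sense flips to −
mesh 2 [13T→71T]: |ω|/ω_in = (22/13)×13/71 = 22/71, sense flips to +
signed output speed (× input speed) = 22/71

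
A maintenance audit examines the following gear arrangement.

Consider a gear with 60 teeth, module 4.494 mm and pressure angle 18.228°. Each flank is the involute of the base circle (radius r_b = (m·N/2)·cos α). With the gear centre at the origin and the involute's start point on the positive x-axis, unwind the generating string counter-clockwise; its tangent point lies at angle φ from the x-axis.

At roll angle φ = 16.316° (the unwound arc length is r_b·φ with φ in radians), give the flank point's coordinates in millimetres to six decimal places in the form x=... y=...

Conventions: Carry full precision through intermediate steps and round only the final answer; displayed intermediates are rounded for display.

x=133.142003 y=0.977735

class = single-mesh tooth geometry [base-circle involute, m = 4.494, 60T]
pitch radius r_p = m·N/2 = 4.494·60/2 = 134.820000
base radius r_b = r_p·cos α = 134.820000·cos 18.228° = 128.054638
roll angle φ = 16.316° = 0.28476792 rad
x = r_b·(cos φ + φ·sin φ) = 133.142003
y = r_b·(sin φ − φ·cos φ) = 0.977735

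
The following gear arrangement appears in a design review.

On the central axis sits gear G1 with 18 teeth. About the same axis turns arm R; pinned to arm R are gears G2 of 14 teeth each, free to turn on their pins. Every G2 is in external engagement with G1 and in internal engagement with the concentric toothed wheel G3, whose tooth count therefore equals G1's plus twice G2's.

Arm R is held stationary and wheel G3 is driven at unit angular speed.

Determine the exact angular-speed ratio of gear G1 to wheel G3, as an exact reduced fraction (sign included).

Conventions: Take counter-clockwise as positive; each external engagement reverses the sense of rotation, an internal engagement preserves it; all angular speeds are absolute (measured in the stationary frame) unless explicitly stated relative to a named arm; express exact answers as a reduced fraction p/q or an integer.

class = planetary set [G3 = 18+2·14 = 46; Willis about the carrier]
ring teeth: 18 + 2·14 = 46
18(ω_sun−ω_arm) = −46(ω_ring−ω_arm),  ω_arm = 0, ω_ring = 1
ω_sun = 0 − (46/18)(1−0) = -23/9
ω_out/ω_in = -23/9

-23/9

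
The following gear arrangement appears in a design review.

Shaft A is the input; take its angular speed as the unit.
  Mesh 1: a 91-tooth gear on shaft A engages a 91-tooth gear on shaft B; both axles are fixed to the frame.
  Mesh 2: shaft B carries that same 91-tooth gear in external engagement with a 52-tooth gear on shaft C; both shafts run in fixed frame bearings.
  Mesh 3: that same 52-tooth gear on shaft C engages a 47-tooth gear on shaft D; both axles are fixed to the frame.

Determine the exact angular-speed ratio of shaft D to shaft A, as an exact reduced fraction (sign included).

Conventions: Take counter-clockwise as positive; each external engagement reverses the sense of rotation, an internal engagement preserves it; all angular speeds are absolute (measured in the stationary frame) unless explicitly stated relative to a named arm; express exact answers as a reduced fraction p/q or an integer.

-91/47

class = fixed-axis compound train [3 meshes; 3 ratios multiply, 3 sense flips]
mesh 1 [91T→91T]: running ratio 1, sense −
mesh 2 [91T→52T]: running ratio 7/4, sense +
mesh 3 [52T→47T]: running ratio 91/47, sense −
ω_out/ω_in = -91/47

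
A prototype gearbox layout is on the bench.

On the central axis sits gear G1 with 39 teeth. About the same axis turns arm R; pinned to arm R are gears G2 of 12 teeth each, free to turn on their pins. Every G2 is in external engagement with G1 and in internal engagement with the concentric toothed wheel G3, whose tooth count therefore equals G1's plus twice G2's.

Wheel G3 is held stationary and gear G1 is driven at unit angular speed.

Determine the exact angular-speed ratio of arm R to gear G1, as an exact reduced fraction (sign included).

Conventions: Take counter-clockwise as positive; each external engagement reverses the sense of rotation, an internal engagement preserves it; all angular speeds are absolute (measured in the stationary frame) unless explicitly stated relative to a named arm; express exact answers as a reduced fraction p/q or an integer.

13/34

topology: planetary set — G1 39T / G2 12T / G3 63T, arm = carrier (Willis)
ring teeth: 39 + 2·12 = 63
39(ω_sun−ω_arm) = −63(ω_ring−ω_arm),  ω_ring = 0, ω_sun = 1
39(1−ω_arm) = −63(0−ω_arm)  ⇒  102·ω_arm = 39  ⇒  ω_arm = 13/34
ω_out/ω_in = 13/34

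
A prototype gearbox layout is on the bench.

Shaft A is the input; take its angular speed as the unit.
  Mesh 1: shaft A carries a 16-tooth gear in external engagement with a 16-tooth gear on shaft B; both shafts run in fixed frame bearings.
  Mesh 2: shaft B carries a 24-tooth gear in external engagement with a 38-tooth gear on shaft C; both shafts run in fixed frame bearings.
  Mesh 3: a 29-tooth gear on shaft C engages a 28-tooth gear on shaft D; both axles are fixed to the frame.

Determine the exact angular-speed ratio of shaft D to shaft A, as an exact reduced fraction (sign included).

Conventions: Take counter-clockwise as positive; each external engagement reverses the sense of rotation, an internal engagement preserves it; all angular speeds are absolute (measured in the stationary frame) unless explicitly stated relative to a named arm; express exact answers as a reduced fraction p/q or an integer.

-87/133

class = fixed-axis compound train [3 meshes; 3 ratios multiply, 3 sense flips]
mesh 1 [16T→16T]: running ratio 1, sense −
mesh 2 [24T→38T]: running ratio 12/19, sense +
mesh 3 [29T→28T]: running ratio 87/133, sense −
ω_out/ω_in = -87/133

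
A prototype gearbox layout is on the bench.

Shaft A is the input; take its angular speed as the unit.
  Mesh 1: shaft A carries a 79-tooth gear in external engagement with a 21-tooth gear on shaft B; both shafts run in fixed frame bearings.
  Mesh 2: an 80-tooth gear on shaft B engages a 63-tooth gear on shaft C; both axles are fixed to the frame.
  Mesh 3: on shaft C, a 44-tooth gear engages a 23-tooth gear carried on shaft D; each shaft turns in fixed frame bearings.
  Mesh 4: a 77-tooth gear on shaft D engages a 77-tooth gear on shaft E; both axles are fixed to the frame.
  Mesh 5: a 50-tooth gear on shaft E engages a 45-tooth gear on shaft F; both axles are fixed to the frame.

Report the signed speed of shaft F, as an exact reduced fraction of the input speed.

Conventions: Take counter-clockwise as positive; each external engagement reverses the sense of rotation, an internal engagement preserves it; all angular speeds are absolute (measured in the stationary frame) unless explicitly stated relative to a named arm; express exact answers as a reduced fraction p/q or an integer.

5-mesh fixed-axis compound train (all bearings frame-fixed)
mesh 1 [79T→21T]: |ω|/ω_in = 1×79/21 = 79/21, sense flips to −
mesh 2 [80T→63T]: |ω|/ω_in = (79/21)×80/63 = 6320/1323, sense flips to +
mesh 3 [44T→23T]: |ω|/ω_in = (6320/1323)×44/23 = 278080/30429, sense flips to −
mesh 4 [77T→77T]: |ω|/ω_in = (278080/30429)×77/77 = 278080/30429, sense flips to +
mesh 5 [50T→45T]: |ω|/ω_in = (278080/30429)×50/45 = 2780800/273861, sense flips to −
signed output speed (× input speed) = -2780800/273861

-2780800/273861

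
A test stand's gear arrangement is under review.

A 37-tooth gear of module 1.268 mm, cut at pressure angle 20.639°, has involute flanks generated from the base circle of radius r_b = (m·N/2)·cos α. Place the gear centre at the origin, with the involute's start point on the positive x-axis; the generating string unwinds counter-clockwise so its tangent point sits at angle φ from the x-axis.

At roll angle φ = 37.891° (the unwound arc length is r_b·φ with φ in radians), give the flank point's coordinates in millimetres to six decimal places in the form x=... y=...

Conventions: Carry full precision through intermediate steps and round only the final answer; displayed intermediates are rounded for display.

class = single-mesh tooth geometry [base-circle involute, m = 1.268, 37T]
pitch radius r_p = m·N/2 = 1.268·37/2 = 23.458000
base radius r_b = r_p·cos α = 23.458000·cos 20.639° = 21.952462
roll angle φ = 37.891° = 0.66132271 rad
x = r_b·(cos φ + φ·sin φ) = 26.240641
y = r_b·(sin φ − φ·cos φ) = 2.025295

x=26.240641 y=2.025295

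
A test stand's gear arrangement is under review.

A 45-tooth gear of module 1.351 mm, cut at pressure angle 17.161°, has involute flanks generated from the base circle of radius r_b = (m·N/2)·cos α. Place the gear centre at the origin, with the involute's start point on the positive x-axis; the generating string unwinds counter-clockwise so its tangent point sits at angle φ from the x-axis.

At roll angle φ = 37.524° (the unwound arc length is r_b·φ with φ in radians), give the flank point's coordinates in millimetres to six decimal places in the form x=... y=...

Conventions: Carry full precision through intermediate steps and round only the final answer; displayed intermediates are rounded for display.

topology: single-mesh involute geometry — m = 1.351, N = 45
pitch radius r_p = m·N/2 = 1.351·45/2 = 30.397500
base radius r_b = r_p·cos α = 30.397500·cos 17.161° = 29.044186
roll angle φ = 37.524° = 0.65491735 rad
x = r_b·(cos φ + φ·sin φ) = 34.620794
y = r_b·(sin φ − φ·cos φ) = 2.604679

x=34.620794 y=2.604679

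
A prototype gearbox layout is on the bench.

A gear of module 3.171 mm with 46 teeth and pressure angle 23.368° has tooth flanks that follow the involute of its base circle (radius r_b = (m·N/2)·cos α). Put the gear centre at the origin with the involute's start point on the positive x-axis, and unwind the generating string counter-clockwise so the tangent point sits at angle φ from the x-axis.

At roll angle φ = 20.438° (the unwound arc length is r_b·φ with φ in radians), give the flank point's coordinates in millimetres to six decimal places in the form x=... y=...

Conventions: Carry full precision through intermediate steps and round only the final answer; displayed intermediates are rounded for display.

x=71.075708 y=1.000105

recognized (one wheel, involute flank): single-mesh tooth geometry, m = 3.171, N = 46
pitch radius r_p = m·N/2 = 3.171·46/2 = 72.933000
base radius r_b = r_p·cos α = 72.933000·cos 23.368° = 66.950765
roll angle φ = 20.438° = 0.35671039 rad
x = r_b·(cos φ + φ·sin φ) = 71.075708
y = r_b·(sin φ − φ·cos φ) = 1.000105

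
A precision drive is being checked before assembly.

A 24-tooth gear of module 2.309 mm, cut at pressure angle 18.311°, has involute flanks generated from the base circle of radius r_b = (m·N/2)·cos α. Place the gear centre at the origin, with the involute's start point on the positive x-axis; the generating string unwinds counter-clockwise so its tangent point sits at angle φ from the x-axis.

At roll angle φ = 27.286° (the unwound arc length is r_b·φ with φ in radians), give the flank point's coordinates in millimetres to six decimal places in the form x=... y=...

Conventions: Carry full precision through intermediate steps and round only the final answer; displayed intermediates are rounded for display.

topology: single-mesh involute geometry — m = 2.309, N = 24
pitch radius r_p = m·N/2 = 2.309·24/2 = 27.708000
base radius r_b = r_p·cos α = 27.708000·cos 18.311° = 26.305010
roll angle φ = 27.286° = 0.47623054 rad
x = r_b·(cos φ + φ·sin φ) = 29.120930
y = r_b·(sin φ − φ·cos φ) = 0.925736

x=29.120930 y=0.925736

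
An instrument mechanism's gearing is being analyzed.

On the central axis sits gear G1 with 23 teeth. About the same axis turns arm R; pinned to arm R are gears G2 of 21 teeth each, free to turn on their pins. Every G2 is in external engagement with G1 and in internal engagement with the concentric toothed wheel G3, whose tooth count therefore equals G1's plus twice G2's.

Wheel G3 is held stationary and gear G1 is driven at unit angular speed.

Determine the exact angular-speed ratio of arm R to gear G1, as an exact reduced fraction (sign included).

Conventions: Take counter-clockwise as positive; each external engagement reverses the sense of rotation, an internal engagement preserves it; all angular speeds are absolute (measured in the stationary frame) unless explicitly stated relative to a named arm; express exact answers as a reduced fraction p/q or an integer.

23/88

topology: planetary set — G1 23T / G2 21T / G3 65T, arm = carrier (Willis)
ring teeth: 23 + 2·21 = 65
23(ω_sun−ω_arm) = −65(ω_ring−ω_arm),  ω_ring = 0, ω_sun = 1
23(1−ω_arm) = −65(0−ω_arm)  ⇒  88·ω_arm = 23  ⇒  ω_arm = 23/88
ω_out/ω_in = 23/88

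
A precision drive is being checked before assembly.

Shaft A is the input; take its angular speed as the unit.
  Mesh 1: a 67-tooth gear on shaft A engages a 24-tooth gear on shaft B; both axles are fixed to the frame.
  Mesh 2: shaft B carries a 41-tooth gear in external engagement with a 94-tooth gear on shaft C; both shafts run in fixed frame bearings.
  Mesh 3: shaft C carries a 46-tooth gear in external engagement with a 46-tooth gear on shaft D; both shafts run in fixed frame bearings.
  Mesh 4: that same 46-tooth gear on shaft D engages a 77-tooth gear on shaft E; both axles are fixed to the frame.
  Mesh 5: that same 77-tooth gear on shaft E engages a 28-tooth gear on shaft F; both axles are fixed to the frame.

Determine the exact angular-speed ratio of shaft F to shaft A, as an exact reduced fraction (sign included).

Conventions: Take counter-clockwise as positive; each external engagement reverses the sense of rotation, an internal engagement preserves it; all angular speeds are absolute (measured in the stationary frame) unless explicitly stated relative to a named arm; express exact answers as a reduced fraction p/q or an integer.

-63181/31584

class = fixed-axis compound train [5 meshes; 5 ratios multiply, 5 sense flips]
mesh 1 [67T→24T]: running ratio 67/24, sense −
mesh 2 [41T→94T]: running ratio 2747/2256, sense +
mesh 3 [46T→46T]: running ratio 2747/2256, sense −
mesh 4 [46T→77T]: running ratio 63181/86856, sense +
mesh 5 [77T→28T]: running ratio 63181/31584, sense −
ω_out/ω_in = -63181/31584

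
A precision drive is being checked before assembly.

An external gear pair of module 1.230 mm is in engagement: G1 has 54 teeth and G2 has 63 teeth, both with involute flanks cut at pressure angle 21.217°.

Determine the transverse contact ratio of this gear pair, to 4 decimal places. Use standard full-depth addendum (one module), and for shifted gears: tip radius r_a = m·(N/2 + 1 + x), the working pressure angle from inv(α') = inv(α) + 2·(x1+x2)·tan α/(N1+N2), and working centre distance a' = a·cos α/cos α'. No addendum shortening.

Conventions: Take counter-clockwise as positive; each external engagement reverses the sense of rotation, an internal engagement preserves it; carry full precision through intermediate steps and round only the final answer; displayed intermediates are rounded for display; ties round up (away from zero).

single-mesh involute tooth geometry (54T engaging 63T at module 1.230)
base radii: r_b1 = 30.958909, r_b2 = 36.118727
tip radii: r_a1 = 34.440000, r_a2 = 39.975000
no profile shift: α' = α, a' = a
action lengths: √(r_a1²−r_b1²) = 15.088392, √(r_a2²−r_b2²) = 17.130038
base pitch p_b = π·m·cos α = 3.602233
CR = (15.088392 + 17.130038 − 71.955000·sin 21.21700°)/3.602233 = 1.715000
contact ratio ≈ 1.7150

1.7150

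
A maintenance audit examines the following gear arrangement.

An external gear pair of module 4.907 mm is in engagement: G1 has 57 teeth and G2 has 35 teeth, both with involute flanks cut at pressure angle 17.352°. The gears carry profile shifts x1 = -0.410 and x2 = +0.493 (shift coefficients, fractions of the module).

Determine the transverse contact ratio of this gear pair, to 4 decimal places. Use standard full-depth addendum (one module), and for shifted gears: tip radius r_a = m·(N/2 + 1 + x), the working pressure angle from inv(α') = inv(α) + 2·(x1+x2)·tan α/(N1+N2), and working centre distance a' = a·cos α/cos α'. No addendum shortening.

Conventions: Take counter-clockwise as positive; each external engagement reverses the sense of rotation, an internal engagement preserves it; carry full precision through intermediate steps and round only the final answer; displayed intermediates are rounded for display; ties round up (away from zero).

class = single-mesh tooth geometry [involute pair 57T × 35T, m = 4.907]
base radii: r_b1 = 133.485022, r_b2 = 81.964487
tip radii: r_a1 = 142.744630, r_a2 = 93.198651
inv(α') = inv(17.352°) + 2·(-0.410+0.493)·tan α/(57+35) = 0.01017547  ⇒  α' = 17.67636°
a' = a·cos α / cos α' = 225.7220·cos 17.352°/cos 17.67636° = 226.125614
action lengths: √(r_a1²−r_b1²) = 50.574484, √(r_a2²−r_b2²) = 44.360021
base pitch p_b = π·m·cos α = 14.714230
CR = (50.574484 + 44.360021 − 226.125614·sin 17.67636°)/14.714230 = 1.785600
contact ratio ≈ 1.7856

1.7856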